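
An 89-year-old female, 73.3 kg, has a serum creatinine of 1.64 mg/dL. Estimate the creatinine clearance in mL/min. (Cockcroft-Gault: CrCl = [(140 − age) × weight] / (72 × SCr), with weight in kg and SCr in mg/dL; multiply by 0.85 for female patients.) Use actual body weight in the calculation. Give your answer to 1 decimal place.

26.9 mL/min

CrCl = (140 − 89) × 73.3 / (72 × 1.64) × 0.85 = 3738.3 / 118.08 × 0.85 ≈ 26.9 mL/min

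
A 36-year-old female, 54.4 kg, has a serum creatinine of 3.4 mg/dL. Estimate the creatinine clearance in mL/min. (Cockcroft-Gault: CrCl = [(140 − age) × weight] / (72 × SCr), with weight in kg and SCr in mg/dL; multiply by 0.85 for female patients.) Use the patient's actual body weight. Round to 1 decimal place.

CrCl = (140 − 36) × 54.4 / (72 × 3.4) × 0.85 = 5657.6 / 244.80 × 0.85 ≈ 19.6 mL/min

19.6 mL/min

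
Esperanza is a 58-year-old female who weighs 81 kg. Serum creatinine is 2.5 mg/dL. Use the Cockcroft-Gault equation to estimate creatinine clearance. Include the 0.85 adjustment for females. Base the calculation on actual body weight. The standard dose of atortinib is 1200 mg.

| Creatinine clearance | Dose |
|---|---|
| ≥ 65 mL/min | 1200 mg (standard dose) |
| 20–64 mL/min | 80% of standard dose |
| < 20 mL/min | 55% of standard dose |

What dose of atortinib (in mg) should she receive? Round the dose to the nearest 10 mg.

960 mg

CrCl = (140 − 58) × 81 / (72 × 2.5) × 0.85 = 6642.0 / 180.00 × 0.85 ≈ 31.4 mL/min
CrCl ≈ 31 mL/min → bracket 20–64 mL/min.
80% of 1200 mg = 960 mg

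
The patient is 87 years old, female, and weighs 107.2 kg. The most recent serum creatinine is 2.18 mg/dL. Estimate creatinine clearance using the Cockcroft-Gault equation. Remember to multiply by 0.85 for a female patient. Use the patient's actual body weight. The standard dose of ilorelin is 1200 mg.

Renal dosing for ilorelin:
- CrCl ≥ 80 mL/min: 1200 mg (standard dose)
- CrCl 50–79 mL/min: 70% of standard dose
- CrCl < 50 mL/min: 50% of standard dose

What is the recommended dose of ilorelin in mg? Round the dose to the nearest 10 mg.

600 mg

CrCl = (140 − 87) × 107.2 / (72 × 2.18) × 0.85 = 5681.6 / 156.96 × 0.85 ≈ 30.8 mL/min
CrCl ≈ 31 mL/min → bracket < 50 mL/min.
50% of 1200 mg = 600 mg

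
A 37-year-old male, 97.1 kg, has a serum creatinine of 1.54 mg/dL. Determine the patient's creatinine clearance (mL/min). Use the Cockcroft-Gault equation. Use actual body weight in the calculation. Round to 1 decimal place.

90.2 mL/min

CrCl = (140 − 37) × 97.1 / (72 × 1.54) = 10001.3 / 110.88 ≈ 90.2 mL/min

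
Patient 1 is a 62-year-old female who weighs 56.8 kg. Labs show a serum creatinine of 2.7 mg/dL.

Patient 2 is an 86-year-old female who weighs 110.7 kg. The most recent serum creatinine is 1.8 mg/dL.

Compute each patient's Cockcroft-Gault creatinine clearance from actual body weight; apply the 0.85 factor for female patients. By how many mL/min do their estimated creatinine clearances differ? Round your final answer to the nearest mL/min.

Patient 1: CrCl = (140 − 62) × 56.8 / (72 × 2.7) × 0.85 = 4430.4 / 194.40 × 0.85 ≈ 19.4 mL/min
Patient 2: CrCl = (140 − 86) × 110.7 / (72 × 1.8) × 0.85 = 5977.8 / 129.60 × 0.85 ≈ 39.2 mL/min
|19.4 − 39.2| = 19.8 mL/min

20 mL/min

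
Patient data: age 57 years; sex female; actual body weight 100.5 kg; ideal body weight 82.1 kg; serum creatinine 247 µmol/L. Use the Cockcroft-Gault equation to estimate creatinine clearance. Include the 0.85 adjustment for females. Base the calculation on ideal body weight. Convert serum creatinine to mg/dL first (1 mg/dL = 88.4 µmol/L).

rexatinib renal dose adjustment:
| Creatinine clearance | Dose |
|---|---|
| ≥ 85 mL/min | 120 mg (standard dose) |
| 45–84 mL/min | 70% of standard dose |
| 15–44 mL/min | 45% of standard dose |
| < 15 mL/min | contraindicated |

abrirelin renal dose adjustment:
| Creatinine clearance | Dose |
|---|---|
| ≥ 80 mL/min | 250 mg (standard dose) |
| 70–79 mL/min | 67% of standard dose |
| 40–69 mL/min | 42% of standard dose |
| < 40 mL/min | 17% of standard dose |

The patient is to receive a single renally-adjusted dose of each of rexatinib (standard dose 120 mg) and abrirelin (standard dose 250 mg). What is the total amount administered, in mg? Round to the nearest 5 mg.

SCr = 247 / 88.4 = 2.794 mg/dL
CrCl = (140 − 57) × 82.1 / (72 × 2.794) × 0.85 = 6814.3 / 201.17 × 0.85 ≈ 28.8 mL/min
CrCl ≈ 29 mL/min.
rexatinib: 15–44 mL/min → 45% of 120 mg = 54 mg.
abrirelin: < 40 mL/min → 17% of 250 mg = 42.5 mg.
Total = 54 + 42.5 = 96.5 mg.

95 mg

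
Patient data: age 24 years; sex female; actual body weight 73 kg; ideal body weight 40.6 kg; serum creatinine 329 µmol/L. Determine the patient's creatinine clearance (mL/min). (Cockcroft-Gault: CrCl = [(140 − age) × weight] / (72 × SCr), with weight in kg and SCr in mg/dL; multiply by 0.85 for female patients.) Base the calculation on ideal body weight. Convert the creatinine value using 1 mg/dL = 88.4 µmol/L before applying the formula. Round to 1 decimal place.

SCr = 329 / 88.4 = 3.722 mg/dL
CrCl = (140 − 24) × 40.6 / (72 × 3.722) × 0.85 = 4709.6 / 267.98 × 0.85 ≈ 14.9 mL/min

14.9 mL/min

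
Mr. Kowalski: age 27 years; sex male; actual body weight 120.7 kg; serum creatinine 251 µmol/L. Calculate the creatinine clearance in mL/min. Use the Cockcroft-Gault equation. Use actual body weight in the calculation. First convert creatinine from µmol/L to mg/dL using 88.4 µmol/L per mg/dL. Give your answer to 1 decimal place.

SCr = 251 / 88.4 = 2.839 mg/dL
CrCl = (140 − 27) × 120.7 / (72 × 2.839) = 13639.1 / 204.41 ≈ 66.7 mL/min

66.7 mL/min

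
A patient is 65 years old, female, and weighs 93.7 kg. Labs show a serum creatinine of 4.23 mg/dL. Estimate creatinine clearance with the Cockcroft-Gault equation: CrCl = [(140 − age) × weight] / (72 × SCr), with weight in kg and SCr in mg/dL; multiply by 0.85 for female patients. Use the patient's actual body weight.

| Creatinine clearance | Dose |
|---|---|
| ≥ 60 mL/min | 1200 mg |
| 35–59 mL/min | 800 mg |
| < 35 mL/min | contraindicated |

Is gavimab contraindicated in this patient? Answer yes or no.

CrCl = (140 − 65) × 93.7 / (72 × 4.23) × 0.85 = 7027.5 / 304.56 × 0.85 ≈ 19.6 mL/min
CrCl ≈ 20 mL/min, which is < 35 mL/min.

yes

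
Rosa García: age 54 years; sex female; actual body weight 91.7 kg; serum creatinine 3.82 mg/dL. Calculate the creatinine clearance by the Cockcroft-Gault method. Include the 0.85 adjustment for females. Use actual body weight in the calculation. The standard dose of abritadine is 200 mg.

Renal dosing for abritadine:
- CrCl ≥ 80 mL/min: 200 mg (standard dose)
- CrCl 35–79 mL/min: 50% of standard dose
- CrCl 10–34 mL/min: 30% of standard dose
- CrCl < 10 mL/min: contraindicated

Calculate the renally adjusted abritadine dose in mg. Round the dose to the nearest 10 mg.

60 mg

CrCl = (140 − 54) × 91.7 / (72 × 3.82) × 0.85 = 7886.2 / 275.04 × 0.85 ≈ 24.4 mL/min
CrCl ≈ 24 mL/min → bracket 10–34 mL/min.
30% of 200 mg = 60 mg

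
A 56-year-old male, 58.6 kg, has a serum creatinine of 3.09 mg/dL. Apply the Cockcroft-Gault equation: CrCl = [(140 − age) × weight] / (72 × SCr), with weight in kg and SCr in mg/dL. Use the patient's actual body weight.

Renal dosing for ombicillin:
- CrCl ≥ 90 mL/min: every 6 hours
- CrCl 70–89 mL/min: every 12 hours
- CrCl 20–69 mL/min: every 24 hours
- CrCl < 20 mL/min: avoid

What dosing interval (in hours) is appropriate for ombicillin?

every 24 hours

CrCl = (140 − 56) × 58.6 / (72 × 3.09) = 4922.4 / 222.48 ≈ 22.1 mL/min
CrCl ≈ 22 mL/min → bracket 20–69 mL/min → every 24 hours.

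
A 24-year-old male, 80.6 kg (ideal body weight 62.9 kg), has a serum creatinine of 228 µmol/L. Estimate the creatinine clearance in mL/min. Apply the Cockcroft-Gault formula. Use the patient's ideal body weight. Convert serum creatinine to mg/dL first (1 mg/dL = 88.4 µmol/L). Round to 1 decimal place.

SCr = 228 / 88.4 = 2.579 mg/dL
CrCl = (140 − 24) × 62.9 / (72 × 2.579) = 7296.4 / 185.69 ≈ 39.3 mL/min

39.3 mL/min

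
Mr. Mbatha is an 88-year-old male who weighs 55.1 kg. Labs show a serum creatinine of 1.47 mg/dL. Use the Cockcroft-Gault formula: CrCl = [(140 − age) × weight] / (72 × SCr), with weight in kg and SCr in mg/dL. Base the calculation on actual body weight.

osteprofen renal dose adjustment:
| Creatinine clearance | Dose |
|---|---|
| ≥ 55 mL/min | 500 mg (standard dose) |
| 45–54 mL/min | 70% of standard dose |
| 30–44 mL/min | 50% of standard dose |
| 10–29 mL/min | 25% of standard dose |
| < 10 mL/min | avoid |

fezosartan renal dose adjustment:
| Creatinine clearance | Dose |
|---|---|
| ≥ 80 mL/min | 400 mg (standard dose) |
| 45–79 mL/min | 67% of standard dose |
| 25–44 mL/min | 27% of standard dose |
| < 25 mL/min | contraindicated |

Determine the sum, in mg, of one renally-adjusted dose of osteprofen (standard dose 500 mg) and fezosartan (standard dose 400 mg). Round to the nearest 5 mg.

CrCl = (140 − 88) × 55.1 / (72 × 1.47) = 2865.2 / 105.84 ≈ 27.1 mL/min
CrCl ≈ 27 mL/min.
osteprofen: 10–29 mL/min → 25% of 500 mg = 125 mg.
fezosartan: 25–44 mL/min → 27% of 400 mg = 108 mg.
Total = 125 + 108 = 233 mg.

235 mg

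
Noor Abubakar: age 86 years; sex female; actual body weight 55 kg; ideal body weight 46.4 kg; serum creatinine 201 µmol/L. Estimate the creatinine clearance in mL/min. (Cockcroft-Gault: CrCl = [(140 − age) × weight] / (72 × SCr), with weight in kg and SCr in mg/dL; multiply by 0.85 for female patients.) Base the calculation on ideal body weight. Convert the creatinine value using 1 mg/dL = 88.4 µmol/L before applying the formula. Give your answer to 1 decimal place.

SCr = 201 / 88.4 = 2.274 mg/dL
CrCl = (140 − 86) × 46.4 / (72 × 2.274) × 0.85 = 2505.6 / 163.73 × 0.85 ≈ 13.0 mL/min

13.0 mL/min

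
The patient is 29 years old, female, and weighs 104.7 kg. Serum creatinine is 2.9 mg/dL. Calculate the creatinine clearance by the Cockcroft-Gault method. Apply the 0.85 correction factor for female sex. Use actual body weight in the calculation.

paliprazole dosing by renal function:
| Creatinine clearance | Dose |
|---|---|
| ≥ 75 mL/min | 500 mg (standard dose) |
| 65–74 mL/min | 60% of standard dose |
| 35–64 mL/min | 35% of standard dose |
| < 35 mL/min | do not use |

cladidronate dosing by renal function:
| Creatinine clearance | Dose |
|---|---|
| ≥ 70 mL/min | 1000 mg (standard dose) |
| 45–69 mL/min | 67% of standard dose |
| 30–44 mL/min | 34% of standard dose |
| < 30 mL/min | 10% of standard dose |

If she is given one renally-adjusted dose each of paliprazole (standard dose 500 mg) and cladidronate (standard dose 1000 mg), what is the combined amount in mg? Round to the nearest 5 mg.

CrCl = (140 − 29) × 104.7 / (72 × 2.9) × 0.85 = 11621.7 / 208.80 × 0.85 ≈ 47.3 mL/min
CrCl ≈ 47 mL/min.
paliprazole: 35–64 mL/min → 35% of 500 mg = 175 mg.
cladidronate: 45–69 mL/min → 67% of 1000 mg = 670 mg.
Total = 175 + 670 = 845 mg.

845 mg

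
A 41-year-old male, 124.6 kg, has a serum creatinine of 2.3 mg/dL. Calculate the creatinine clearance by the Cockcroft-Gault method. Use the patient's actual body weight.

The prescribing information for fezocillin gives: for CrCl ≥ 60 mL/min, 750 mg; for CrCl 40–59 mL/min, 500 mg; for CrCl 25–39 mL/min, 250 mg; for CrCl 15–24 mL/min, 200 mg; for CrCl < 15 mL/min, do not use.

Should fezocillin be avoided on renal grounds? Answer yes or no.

CrCl = (140 − 41) × 124.6 / (72 × 2.3) = 12335.4 / 165.60 ≈ 74.5 mL/min
CrCl ≈ 74 mL/min, which is ≥ 15 mL/min.

no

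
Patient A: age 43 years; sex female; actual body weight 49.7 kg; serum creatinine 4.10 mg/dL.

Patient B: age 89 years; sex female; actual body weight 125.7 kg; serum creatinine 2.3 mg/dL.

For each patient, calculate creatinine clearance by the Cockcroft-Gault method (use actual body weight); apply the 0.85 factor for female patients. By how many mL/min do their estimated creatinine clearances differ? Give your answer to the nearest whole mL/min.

Patient A: CrCl = (140 − 43) × 49.7 / (72 × 4.1) × 0.85 = 4820.9 / 295.20 × 0.85 ≈ 13.9 mL/min
Patient B: CrCl = (140 − 89) × 125.7 / (72 × 2.3) × 0.85 = 6410.7 / 165.60 × 0.85 ≈ 32.9 mL/min
|13.9 − 32.9| = 19.0 mL/min

19 mL/min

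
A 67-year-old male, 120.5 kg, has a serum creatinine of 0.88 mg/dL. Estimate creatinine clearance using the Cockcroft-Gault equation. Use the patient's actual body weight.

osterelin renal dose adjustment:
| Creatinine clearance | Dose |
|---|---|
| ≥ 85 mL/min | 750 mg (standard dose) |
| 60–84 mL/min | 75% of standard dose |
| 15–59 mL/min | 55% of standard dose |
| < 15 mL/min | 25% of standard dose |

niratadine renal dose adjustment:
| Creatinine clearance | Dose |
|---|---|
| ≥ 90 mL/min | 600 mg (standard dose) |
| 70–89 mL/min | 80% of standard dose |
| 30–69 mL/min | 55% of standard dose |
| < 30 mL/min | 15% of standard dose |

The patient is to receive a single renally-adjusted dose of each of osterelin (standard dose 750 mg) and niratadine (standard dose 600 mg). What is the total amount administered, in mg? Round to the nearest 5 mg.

CrCl = (140 − 67) × 120.5 / (72 × 0.88) = 8796.5 / 63.36 ≈ 138.8 mL/min
CrCl ≈ 139 mL/min.
osterelin: ≥ 85 mL/min → 100% of 750 mg = 750 mg.
niratadine: ≥ 90 mL/min → 100% of 600 mg = 600 mg.
Total = 750 + 600 = 1350 mg.

1350 mg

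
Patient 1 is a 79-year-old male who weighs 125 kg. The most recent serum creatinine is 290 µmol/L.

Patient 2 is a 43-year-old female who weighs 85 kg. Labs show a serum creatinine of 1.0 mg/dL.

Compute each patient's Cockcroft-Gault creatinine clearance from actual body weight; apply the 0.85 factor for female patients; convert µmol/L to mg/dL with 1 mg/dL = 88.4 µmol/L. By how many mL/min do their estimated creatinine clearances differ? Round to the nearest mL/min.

Patient 1: SCr = 290 / 88.4 = 3.281 mg/dL
Patient 1: CrCl = (140 − 79) × 125 / (72 × 3.281) = 7625.0 / 236.23 ≈ 32.3 mL/min
Patient 2: CrCl = (140 − 43) × 85 / (72 × 1) × 0.85 = 8245.0 / 72.00 × 0.85 ≈ 97.3 mL/min
|32.3 − 97.3| = 65.0 mL/min

65 mL/min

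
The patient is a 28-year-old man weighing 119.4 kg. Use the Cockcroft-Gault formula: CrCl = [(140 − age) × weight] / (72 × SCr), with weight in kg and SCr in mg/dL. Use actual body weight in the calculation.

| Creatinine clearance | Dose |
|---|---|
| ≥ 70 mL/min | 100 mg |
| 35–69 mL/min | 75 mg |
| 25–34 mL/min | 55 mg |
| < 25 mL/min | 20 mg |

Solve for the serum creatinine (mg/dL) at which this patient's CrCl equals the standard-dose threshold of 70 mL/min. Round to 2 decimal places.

2.65 mg/dL

Standard dose requires CrCl ≥ 70 mL/min.
Set (140 − 28) × 119.4 / (72 × SCr) = 70
SCr = (140 − 28) × 119.4 / (72 × 70) = 2.653 mg/dL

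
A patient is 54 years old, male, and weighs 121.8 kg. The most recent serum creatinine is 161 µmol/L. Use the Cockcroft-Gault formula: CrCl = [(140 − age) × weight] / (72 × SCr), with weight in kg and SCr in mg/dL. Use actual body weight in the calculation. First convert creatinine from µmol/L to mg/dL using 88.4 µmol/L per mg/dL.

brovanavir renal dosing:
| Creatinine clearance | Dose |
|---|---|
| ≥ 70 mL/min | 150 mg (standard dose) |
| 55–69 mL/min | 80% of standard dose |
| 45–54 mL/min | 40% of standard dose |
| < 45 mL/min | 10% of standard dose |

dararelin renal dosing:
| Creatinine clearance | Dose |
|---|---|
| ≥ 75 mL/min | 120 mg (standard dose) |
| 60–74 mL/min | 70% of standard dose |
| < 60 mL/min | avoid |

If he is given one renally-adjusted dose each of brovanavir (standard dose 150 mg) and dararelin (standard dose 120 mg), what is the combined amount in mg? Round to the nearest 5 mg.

SCr = 161 / 88.4 = 1.821 mg/dL
CrCl = (140 − 54) × 121.8 / (72 × 1.821) = 10474.8 / 131.11 ≈ 79.9 mL/min
CrCl ≈ 80 mL/min.
brovanavir: ≥ 70 mL/min → 100% of 150 mg = 150 mg.
dararelin: ≥ 75 mL/min → 100% of 120 mg = 120 mg.
Total = 150 + 120 = 270 mg.

270 mg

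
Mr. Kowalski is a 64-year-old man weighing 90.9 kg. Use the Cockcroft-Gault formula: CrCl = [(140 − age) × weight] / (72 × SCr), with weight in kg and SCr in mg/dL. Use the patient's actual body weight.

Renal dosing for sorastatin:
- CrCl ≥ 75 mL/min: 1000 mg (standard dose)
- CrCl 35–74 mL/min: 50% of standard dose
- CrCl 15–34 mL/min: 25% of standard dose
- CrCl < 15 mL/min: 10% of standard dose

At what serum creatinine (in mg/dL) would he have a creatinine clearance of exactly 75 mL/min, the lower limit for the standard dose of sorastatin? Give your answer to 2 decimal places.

Standard dose requires CrCl ≥ 75 mL/min.
Set (140 − 64) × 90.9 / (72 × SCr) = 75
SCr = (140 − 64) × 90.9 / (72 × 75) = 1.279 mg/dL

1.28 mg/dL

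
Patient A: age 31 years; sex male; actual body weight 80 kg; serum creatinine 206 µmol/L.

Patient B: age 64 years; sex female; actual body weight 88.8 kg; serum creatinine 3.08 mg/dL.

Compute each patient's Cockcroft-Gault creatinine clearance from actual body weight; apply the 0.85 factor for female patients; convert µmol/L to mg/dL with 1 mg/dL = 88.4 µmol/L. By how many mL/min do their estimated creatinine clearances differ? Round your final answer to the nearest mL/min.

Patient A: SCr = 206 / 88.4 = 2.33 mg/dL
Patient A: CrCl = (140 − 31) × 80 / (72 × 2.33) = 8720.0 / 167.76 ≈ 52.0 mL/min
Patient B: CrCl = (140 − 64) × 88.8 / (72 × 3.08) × 0.85 = 6748.8 / 221.76 × 0.85 ≈ 25.9 mL/min
|52.0 − 25.9| = 26.1 mL/min

26 mL/min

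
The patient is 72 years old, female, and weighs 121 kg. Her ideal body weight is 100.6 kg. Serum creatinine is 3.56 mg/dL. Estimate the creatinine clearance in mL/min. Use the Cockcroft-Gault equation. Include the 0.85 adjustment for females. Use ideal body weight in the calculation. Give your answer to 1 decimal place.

22.7 mL/min

CrCl = (140 − 72) × 100.6 / (72 × 3.56) × 0.85 = 6840.8 / 256.32 × 0.85 ≈ 22.7 mL/min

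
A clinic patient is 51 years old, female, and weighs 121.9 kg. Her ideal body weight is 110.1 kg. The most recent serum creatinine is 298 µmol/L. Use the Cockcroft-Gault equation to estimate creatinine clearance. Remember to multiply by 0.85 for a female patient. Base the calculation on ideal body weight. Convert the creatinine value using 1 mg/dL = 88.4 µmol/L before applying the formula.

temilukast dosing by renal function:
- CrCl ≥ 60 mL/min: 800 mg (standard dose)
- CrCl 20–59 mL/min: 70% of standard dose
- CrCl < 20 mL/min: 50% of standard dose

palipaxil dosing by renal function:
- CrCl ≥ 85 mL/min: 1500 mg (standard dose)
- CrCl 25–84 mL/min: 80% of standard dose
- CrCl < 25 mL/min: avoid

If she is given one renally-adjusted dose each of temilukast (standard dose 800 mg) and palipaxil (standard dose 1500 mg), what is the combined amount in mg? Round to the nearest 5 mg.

SCr = 298 / 88.4 = 3.371 mg/dL
CrCl = (140 − 51) × 110.1 / (72 × 3.371) × 0.85 = 9798.9 / 242.71 × 0.85 ≈ 34.3 mL/min
CrCl ≈ 34 mL/min.
temilukast: 20–59 mL/min → 70% of 800 mg = 560 mg.
palipaxil: 25–84 mL/min → 80% of 1500 mg = 1200 mg.
Total = 560 + 1200 = 1760 mg.

1760 mg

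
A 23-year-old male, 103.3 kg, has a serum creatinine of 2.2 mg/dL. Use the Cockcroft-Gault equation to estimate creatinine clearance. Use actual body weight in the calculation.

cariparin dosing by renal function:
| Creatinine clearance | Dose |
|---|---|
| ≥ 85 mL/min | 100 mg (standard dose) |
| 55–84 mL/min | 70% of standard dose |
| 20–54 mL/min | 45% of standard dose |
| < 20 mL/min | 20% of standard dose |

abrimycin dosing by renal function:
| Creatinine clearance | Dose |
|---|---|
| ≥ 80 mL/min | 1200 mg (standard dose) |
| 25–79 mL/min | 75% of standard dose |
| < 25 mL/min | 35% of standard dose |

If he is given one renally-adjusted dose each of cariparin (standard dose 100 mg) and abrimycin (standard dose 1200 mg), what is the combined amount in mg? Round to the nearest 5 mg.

CrCl = (140 − 23) × 103.3 / (72 × 2.2) = 12086.1 / 158.40 ≈ 76.3 mL/min
CrCl ≈ 76 mL/min.
cariparin: 55–84 mL/min → 70% of 100 mg = 70 mg.
abrimycin: 25–79 mL/min → 75% of 1200 mg = 900 mg.
Total = 70 + 900 = 970 mg.

970 mg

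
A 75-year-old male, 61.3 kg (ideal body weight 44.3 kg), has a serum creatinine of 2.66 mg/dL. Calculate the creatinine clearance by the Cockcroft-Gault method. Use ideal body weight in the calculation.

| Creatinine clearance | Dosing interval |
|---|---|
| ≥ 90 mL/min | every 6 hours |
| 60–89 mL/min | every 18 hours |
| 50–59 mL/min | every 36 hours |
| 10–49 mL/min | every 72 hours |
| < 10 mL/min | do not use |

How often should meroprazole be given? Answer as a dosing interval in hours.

CrCl = (140 − 75) × 44.3 / (72 × 2.66) = 2879.5 / 191.52 ≈ 15.0 mL/min
CrCl ≈ 15 mL/min → bracket 10–49 mL/min → every 72 hours.

every 72 hours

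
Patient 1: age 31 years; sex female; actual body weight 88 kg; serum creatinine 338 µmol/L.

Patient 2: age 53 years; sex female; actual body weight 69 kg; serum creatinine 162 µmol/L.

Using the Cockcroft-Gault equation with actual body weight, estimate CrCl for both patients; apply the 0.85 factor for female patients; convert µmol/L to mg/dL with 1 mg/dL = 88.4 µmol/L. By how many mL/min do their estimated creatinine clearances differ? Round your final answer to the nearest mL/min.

9 mL/min

Patient 1: SCr = 338 / 88.4 = 3.824 mg/dL
Patient 1: CrCl = (140 − 31) × 88 / (72 × 3.824) × 0.85 = 9592.0 / 275.33 × 0.85 ≈ 29.6 mL/min
Patient 2: SCr = 162 / 88.4 = 1.833 mg/dL
Patient 2: CrCl = (140 − 53) × 69 / (72 × 1.833) × 0.85 = 6003.0 / 131.98 × 0.85 ≈ 38.7 mL/min
|29.6 − 38.7| = 9.1 mL/min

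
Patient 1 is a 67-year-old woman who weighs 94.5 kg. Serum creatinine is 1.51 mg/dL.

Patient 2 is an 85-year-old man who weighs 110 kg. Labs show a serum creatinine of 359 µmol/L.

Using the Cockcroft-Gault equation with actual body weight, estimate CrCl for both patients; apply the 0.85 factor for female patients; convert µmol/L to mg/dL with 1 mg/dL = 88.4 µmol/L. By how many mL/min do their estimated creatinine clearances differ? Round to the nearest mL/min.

Patient 1: CrCl = (140 − 67) × 94.5 / (72 × 1.51) × 0.85 = 6898.5 / 108.72 × 0.85 ≈ 53.9 mL/min
Patient 2: SCr = 359 / 88.4 = 4.061 mg/dL
Patient 2: CrCl = (140 − 85) × 110 / (72 × 4.061) = 6050.0 / 292.39 ≈ 20.7 mL/min
|53.9 − 20.7| = 33.2 mL/min

33 mL/min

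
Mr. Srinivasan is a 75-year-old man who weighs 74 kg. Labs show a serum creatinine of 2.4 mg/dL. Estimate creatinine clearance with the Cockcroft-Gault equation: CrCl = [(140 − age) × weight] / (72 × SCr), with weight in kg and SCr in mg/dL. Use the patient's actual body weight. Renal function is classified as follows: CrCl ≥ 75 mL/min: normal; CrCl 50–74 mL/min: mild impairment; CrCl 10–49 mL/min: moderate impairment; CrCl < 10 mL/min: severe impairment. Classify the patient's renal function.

CrCl = (140 − 75) × 74 / (72 × 2.4) = 4810.0 / 172.80 ≈ 27.8 mL/min
28 mL/min falls in the 'moderate impairment' range.

moderate impairment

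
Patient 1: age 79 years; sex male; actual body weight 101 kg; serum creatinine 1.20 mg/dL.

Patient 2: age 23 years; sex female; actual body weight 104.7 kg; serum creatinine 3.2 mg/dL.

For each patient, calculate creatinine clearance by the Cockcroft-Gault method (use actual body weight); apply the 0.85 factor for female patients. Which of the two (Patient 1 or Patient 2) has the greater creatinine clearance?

Patient 1: CrCl = (140 − 79) × 101 / (72 × 1.2) = 6161.0 / 86.40 ≈ 71.3 mL/min
Patient 2: CrCl = (140 − 23) × 104.7 / (72 × 3.2) × 0.85 = 12249.9 / 230.40 × 0.85 ≈ 45.2 mL/min
71.3 vs 45.2 mL/min → Patient 1 is higher.

Patient 1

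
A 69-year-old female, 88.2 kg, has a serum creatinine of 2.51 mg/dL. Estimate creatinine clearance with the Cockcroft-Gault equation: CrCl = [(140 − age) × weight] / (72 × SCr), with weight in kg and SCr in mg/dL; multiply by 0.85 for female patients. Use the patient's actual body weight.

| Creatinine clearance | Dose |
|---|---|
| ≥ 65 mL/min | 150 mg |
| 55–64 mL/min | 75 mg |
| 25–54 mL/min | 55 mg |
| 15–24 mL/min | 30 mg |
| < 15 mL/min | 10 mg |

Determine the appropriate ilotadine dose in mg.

55 mg

CrCl = (140 − 69) × 88.2 / (72 × 2.51) × 0.85 = 6262.2 / 180.72 × 0.85 ≈ 29.5 mL/min
CrCl ≈ 29 mL/min → bracket 25–54 mL/min.
Dose for this bracket: 55 mg.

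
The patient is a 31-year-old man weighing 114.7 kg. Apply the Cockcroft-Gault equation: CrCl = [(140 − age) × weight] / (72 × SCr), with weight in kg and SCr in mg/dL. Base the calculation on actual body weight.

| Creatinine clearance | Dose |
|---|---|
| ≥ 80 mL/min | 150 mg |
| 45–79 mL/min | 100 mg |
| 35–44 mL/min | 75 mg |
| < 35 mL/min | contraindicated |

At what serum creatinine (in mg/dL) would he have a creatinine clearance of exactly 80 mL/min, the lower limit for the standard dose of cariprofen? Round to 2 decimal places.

2.17 mg/dL

Standard dose requires CrCl ≥ 80 mL/min.
Set (140 − 31) × 114.7 / (72 × SCr) = 80
SCr = (140 − 31) × 114.7 / (72 × 80) = 2.171 mg/dL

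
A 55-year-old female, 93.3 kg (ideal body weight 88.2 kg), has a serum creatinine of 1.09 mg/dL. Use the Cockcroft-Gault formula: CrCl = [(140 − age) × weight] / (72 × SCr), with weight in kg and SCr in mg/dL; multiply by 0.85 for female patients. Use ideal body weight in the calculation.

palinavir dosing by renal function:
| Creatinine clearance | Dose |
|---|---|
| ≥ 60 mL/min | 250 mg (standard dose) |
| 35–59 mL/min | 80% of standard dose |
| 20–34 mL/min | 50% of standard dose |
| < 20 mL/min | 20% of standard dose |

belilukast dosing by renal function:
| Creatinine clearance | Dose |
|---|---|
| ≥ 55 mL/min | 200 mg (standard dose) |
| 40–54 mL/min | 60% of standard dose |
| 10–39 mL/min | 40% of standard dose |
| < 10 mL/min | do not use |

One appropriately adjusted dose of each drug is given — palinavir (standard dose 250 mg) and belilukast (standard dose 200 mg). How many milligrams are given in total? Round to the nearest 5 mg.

CrCl = (140 − 55) × 88.2 / (72 × 1.09) × 0.85 = 7497.0 / 78.48 × 0.85 ≈ 81.2 mL/min
CrCl ≈ 81 mL/min.
palinavir: ≥ 60 mL/min → 100% of 250 mg = 250 mg.
belilukast: ≥ 55 mL/min → 100% of 200 mg = 200 mg.
Total = 250 + 200 = 450 mg.

450 mg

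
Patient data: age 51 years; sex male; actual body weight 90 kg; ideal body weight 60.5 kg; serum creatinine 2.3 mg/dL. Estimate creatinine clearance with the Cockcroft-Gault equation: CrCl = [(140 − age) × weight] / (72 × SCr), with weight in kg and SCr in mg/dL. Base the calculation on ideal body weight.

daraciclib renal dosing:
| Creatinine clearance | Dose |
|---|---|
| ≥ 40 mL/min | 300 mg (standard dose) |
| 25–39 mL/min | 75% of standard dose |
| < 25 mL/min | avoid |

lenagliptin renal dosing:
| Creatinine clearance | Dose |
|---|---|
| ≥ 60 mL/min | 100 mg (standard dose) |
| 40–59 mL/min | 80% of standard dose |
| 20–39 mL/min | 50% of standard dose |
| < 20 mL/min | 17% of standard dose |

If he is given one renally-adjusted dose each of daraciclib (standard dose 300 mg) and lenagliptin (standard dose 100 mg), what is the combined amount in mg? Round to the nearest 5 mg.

275 mg

CrCl = (140 − 51) × 60.5 / (72 × 2.3) = 5384.5 / 165.60 ≈ 32.5 mL/min
CrCl ≈ 33 mL/min.
daraciclib: 25–39 mL/min → 75% of 300 mg = 225 mg.
lenagliptin: 20–39 mL/min → 50% of 100 mg = 50 mg.
Total = 225 + 50 = 275 mg.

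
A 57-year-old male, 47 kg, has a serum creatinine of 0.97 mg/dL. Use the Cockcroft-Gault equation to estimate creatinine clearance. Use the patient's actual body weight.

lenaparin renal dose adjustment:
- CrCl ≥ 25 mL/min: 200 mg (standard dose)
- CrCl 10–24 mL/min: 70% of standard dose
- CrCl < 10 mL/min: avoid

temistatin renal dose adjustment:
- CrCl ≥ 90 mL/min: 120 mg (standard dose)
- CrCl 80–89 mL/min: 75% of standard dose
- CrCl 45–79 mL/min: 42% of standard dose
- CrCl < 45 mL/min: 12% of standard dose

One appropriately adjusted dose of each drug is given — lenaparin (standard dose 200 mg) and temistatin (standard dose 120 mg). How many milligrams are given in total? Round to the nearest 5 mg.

250 mg

CrCl = (140 − 57) × 47 / (72 × 0.97) = 3901.0 / 69.84 ≈ 55.9 mL/min
CrCl ≈ 56 mL/min.
lenaparin: ≥ 25 mL/min → 100% of 200 mg = 200 mg.
temistatin: 45–79 mL/min → 42% of 120 mg = 50.4 mg.
Total = 200 + 50.4 = 250.4 mg.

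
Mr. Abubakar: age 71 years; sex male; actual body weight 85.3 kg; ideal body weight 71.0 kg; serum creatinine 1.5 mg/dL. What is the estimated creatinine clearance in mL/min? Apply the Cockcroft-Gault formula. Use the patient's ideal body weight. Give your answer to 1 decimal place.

45.4 mL/min

CrCl = (140 − 71) × 71 / (72 × 1.5) = 4899.0 / 108.00 ≈ 45.4 mL/min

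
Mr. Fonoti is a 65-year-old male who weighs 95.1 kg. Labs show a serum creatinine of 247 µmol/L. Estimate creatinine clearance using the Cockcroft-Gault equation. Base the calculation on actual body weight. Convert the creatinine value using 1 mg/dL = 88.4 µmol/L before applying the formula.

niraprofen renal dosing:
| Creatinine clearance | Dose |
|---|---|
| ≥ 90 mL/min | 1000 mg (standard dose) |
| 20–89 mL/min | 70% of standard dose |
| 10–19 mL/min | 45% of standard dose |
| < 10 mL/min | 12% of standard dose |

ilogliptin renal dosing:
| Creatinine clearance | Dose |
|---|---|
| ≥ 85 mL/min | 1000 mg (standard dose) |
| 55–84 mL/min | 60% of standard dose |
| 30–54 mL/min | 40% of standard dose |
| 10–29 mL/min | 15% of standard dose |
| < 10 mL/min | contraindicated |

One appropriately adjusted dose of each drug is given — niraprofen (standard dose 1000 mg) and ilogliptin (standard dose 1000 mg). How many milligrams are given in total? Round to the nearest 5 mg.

SCr = 247 / 88.4 = 2.794 mg/dL
CrCl = (140 − 65) × 95.1 / (72 × 2.794) = 7132.5 / 201.17 ≈ 35.5 mL/min
CrCl ≈ 35 mL/min.
niraprofen: 20–89 mL/min → 70% of 1000 mg = 700 mg.
ilogliptin: 30–54 mL/min → 40% of 1000 mg = 400 mg.
Total = 700 + 400 = 1100 mg.

1100 mg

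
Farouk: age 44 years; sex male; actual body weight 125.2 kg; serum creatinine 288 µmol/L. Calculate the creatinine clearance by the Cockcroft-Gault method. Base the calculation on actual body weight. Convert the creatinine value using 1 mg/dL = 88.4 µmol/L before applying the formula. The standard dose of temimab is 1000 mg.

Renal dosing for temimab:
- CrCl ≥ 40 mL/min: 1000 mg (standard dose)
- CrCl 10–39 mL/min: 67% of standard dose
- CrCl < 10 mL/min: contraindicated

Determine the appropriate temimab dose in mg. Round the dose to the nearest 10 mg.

1000 mg

SCr = 288 / 88.4 = 3.258 mg/dL
CrCl = (140 − 44) × 125.2 / (72 × 3.258) = 12019.2 / 234.58 ≈ 51.2 mL/min
CrCl ≈ 51 mL/min → bracket ≥ 40 mL/min.
100% of 1000 mg = 1000 mg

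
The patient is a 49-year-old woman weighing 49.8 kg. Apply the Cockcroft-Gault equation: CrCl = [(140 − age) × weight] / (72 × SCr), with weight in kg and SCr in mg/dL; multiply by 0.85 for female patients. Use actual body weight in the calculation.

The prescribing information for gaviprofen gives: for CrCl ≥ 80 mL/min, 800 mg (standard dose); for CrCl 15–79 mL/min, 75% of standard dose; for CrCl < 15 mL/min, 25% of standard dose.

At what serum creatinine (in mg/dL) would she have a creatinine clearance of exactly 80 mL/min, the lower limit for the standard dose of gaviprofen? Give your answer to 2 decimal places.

0.67 mg/dL

Standard dose requires CrCl ≥ 80 mL/min.
Set (140 − 49) × 49.8 × 0.85 / (72 × SCr) = 80
SCr = (140 − 49) × 49.8 × 0.85 / (72 × 80) = 0.669 mg/dL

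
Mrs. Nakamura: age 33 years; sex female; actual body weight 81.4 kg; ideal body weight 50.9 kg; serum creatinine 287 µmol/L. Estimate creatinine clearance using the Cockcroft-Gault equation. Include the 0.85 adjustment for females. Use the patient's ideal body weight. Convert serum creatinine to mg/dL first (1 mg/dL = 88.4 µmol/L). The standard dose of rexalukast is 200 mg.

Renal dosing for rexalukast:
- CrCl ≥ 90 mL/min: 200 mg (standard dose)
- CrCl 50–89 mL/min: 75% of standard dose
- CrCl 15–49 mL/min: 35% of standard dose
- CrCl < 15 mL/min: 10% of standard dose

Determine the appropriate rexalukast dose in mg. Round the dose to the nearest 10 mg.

SCr = 287 / 88.4 = 3.247 mg/dL
CrCl = (140 − 33) × 50.9 / (72 × 3.247) × 0.85 = 5446.3 / 233.78 × 0.85 ≈ 19.8 mL/min
CrCl ≈ 20 mL/min → bracket 15–49 mL/min.
35% of 200 mg = 70 mg

70 mg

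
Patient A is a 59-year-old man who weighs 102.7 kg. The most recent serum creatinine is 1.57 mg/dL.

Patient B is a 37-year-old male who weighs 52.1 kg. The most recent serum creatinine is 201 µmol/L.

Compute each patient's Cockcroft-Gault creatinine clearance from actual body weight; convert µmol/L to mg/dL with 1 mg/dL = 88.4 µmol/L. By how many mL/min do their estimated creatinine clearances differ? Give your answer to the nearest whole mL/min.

41 mL/min

Patient A: CrCl = (140 − 59) × 102.7 / (72 × 1.57) = 8318.7 / 113.04 ≈ 73.6 mL/min
Patient B: SCr = 201 / 88.4 = 2.274 mg/dL
Patient B: CrCl = (140 − 37) × 52.1 / (72 × 2.274) = 5366.3 / 163.73 ≈ 32.8 mL/min
|73.6 − 32.8| = 40.8 mL/min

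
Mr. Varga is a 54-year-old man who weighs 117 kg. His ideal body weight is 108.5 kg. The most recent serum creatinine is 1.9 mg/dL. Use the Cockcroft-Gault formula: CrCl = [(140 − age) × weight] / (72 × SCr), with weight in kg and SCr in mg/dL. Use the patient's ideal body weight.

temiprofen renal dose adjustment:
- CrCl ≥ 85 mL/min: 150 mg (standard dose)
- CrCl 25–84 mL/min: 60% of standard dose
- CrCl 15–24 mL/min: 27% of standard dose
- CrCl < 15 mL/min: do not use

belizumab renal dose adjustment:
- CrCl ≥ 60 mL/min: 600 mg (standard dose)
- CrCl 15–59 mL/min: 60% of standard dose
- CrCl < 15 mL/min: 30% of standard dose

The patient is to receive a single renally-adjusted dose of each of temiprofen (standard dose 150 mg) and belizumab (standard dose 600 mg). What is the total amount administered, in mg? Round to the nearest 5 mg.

690 mg

CrCl = (140 − 54) × 108.5 / (72 × 1.9) = 9331.0 / 136.80 ≈ 68.2 mL/min
CrCl ≈ 68 mL/min.
temiprofen: 25–84 mL/min → 60% of 150 mg = 90 mg.
belizumab: ≥ 60 mL/min → 100% of 600 mg = 600 mg.
Total = 90 + 600 = 690 mg.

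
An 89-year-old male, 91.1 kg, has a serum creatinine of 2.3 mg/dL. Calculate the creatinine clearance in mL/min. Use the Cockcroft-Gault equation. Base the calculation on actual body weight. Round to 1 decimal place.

CrCl = (140 − 89) × 91.1 / (72 × 2.3) = 4646.1 / 165.60 ≈ 28.1 mL/min

28.1 mL/min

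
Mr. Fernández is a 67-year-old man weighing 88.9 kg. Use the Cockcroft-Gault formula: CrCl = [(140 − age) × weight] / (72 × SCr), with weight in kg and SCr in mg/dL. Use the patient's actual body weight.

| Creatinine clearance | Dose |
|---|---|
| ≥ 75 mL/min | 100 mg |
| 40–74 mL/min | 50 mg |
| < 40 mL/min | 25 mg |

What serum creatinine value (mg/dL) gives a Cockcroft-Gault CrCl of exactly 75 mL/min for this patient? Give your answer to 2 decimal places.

1.20 mg/dL

Standard dose requires CrCl ≥ 75 mL/min.
Set (140 − 67) × 88.9 / (72 × SCr) = 75
SCr = (140 − 67) × 88.9 / (72 × 75) = 1.202 mg/dL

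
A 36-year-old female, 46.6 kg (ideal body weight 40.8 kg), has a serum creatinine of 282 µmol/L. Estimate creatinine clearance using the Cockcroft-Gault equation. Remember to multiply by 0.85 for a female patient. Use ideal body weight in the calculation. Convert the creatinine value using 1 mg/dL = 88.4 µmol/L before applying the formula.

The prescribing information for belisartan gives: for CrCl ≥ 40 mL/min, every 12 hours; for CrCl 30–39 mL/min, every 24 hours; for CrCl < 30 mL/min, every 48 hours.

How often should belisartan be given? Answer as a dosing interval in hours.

every 48 hours

SCr = 282 / 88.4 = 3.19 mg/dL
CrCl = (140 − 36) × 40.8 / (72 × 3.19) × 0.85 = 4243.2 / 229.68 × 0.85 ≈ 15.7 mL/min
CrCl ≈ 16 mL/min → bracket < 30 mL/min → every 48 hours.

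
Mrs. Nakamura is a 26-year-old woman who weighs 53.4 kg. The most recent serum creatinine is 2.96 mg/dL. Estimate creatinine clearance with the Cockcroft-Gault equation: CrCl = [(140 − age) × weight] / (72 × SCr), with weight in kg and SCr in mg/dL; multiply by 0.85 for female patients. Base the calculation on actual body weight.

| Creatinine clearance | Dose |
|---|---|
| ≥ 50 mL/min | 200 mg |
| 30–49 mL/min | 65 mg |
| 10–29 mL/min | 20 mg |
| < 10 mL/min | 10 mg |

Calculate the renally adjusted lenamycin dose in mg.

20 mg

CrCl = (140 − 26) × 53.4 / (72 × 2.96) × 0.85 = 6087.6 / 213.12 × 0.85 ≈ 24.3 mL/min
CrCl ≈ 24 mL/min → bracket 10–29 mL/min.
Dose for this bracket: 20 mg.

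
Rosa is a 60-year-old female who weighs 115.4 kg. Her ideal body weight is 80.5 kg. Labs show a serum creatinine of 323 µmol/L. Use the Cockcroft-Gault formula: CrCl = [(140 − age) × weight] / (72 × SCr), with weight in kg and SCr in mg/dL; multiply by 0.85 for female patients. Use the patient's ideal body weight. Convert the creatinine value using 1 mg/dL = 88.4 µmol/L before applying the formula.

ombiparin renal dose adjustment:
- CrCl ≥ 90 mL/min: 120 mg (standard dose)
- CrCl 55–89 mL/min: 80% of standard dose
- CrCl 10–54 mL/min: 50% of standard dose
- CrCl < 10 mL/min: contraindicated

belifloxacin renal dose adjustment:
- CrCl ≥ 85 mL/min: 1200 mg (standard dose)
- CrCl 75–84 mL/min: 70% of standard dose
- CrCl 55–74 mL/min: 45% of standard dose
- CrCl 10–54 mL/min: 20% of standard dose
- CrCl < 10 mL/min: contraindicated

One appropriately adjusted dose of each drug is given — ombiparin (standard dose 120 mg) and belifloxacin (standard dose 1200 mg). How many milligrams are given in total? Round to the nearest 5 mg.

300 mg

SCr = 323 / 88.4 = 3.654 mg/dL
CrCl = (140 − 60) × 80.5 / (72 × 3.654) × 0.85 = 6440.0 / 263.09 × 0.85 ≈ 20.8 mL/min
CrCl ≈ 21 mL/min.
ombiparin: 10–54 mL/min → 50% of 120 mg = 60 mg.
belifloxacin: 10–54 mL/min → 20% of 1200 mg = 240 mg.
Total = 60 + 240 = 300 mg.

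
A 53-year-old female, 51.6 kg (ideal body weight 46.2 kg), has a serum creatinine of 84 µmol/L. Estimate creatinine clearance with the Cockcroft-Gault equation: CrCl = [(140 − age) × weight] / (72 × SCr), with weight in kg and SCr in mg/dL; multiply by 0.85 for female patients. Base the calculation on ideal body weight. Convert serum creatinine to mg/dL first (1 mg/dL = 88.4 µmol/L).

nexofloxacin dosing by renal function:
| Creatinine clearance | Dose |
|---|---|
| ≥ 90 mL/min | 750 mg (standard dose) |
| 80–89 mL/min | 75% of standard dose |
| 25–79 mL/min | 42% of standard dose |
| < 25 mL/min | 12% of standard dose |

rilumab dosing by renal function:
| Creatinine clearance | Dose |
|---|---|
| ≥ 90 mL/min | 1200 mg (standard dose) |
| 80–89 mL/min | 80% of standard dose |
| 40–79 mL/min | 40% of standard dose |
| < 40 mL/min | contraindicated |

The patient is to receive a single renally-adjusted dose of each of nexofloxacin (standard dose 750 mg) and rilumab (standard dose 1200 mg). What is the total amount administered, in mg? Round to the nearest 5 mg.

SCr = 84 / 88.4 = 0.95 mg/dL
CrCl = (140 − 53) × 46.2 / (72 × 0.95) × 0.85 = 4019.4 / 68.40 × 0.85 ≈ 49.9 mL/min
CrCl ≈ 50 mL/min.
nexofloxacin: 25–79 mL/min → 42% of 750 mg = 315 mg.
rilumab: 40–79 mL/min → 40% of 1200 mg = 480 mg.
Total = 315 + 480 = 795 mg.

795 mg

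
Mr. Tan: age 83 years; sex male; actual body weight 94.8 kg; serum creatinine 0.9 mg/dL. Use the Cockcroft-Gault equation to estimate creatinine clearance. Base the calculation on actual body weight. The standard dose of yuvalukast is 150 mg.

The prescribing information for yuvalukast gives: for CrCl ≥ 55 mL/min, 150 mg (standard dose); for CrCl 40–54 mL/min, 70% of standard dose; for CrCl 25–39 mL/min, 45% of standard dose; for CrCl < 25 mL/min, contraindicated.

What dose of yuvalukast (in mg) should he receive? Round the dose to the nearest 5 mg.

CrCl = (140 − 83) × 94.8 / (72 × 0.9) = 5403.6 / 64.80 ≈ 83.4 mL/min
CrCl ≈ 83 mL/min → bracket ≥ 55 mL/min.
100% of 150 mg = 150 mg

150 mg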